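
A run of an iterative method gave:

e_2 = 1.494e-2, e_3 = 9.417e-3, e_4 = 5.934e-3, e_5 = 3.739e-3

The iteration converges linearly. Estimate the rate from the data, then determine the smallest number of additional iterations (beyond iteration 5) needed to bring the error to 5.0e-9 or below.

Rate ρ ≈ e_5/e_4 = 3.739e-3/5.934e-3 = 0.6301.
After j more steps, e_{5+j} ≈ 3.739e-3·ρ^j; need ρ^j ≤ 5.0e-9/3.739e-3 = 1.33726e-06.
j ≥ ln(1.33726e-06)/ln(0.6301) = -13.5249/-0.46188 = 29.282.
So 30 more iterations are needed.

30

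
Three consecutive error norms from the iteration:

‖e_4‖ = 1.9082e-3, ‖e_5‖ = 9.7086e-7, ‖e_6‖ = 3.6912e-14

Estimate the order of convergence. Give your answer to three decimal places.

p ≈ ln(‖e_6‖/‖e_5‖) / ln(‖e_5‖/‖e_4‖)
  = ln(3.6912e-14/9.7086e-7) / ln(9.7086e-7/1.9082e-3)
  = ln(3.80199e-08) / ln(0.000508783)
  = -17.085156 / -7.583489 ≈ 2.252941

2.253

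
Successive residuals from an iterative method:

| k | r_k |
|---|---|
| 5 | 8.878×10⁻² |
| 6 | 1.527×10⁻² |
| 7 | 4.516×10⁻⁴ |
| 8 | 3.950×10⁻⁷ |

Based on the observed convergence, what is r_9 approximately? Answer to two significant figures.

First estimate the order: p ≈ ln(r_8/r_7) / ln(r_7/r_6) = ln(3.950×10⁻⁷/4.516×10⁻⁴)/ln(4.516×10⁻⁴/1.527×10⁻²) = ln(0.000874668)/ln(0.0295743) ≈ 2.0000.
Then r_9 ≈ r_8·(r_8/r_7)^p = 3.950×10⁻⁷·(0.000874668)^2.0000 = 3.950×10⁻⁷·7.65044e-07 ≈ 3.022e-13.

3.0e-13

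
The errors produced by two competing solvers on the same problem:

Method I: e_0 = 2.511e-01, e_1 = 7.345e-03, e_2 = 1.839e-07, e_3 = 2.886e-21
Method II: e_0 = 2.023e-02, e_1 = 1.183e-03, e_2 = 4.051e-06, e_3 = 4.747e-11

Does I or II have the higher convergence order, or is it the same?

I

Method I: p ≈ ln(2.886e-21/1.839e-07)/ln(1.839e-07/7.345e-03) ≈ 3.00.
Method II: p ≈ ln(4.747e-11/4.051e-06)/ln(4.051e-06/1.183e-03) ≈ 2.00.
Method I has the higher order (≈3.0 vs ≈2.0).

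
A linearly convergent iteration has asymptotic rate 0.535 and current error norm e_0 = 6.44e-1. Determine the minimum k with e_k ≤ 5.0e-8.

27

After k steps, e_k ≈ 6.44e-1·0.535^k.
Need 0.535^k ≤ 5.0e-8/6.44e-1 = 7.76398e-08.
k ≥ ln(7.76398e-08)/ln(0.535) = -16.3712/-0.62549 = 26.173.
Smallest integer k = 27.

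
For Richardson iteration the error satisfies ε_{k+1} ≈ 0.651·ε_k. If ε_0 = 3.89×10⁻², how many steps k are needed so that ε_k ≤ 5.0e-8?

After k steps, ε_k ≈ 3.89×10⁻²·0.651^k.
Need 0.651^k ≤ 5.0e-8/3.89×10⁻² = 1.28535e-06.
k ≥ ln(1.28535e-06)/ln(0.651) = -13.5645/-0.42925 = 31.600.
Smallest integer k = 32.

32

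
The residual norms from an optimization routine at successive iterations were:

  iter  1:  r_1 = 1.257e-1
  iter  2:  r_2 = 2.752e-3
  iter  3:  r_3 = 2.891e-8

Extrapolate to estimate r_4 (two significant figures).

First estimate the order: p ≈ ln(r_3/r_2) / ln(r_2/r_1) = ln(2.891e-8/2.752e-3)/ln(2.752e-3/1.257e-1) = ln(1.05051e-05)/ln(0.0218934) ≈ 2.9997.
Then r_4 ≈ r_3·(r_3/r_2)^p = 2.891e-8·(1.05051e-05)^2.9997 = 2.891e-8·1.16331e-15 ≈ 3.363e-23.

3.4e-23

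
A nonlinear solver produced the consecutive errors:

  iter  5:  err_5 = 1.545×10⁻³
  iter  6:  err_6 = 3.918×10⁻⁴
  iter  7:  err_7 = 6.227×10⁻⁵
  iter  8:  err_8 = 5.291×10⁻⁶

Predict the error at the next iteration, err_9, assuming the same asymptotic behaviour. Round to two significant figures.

1.9e-7

First estimate the order: p ≈ ln(err_8/err_7) / ln(err_7/err_6) = ln(5.291×10⁻⁶/6.227×10⁻⁵)/ln(6.227×10⁻⁵/3.918×10⁻⁴) = ln(0.0849687)/ln(0.158933) ≈ 1.3405.
Then err_9 ≈ err_8·(err_8/err_7)^p = 5.291×10⁻⁶·(0.0849687)^1.3405 = 5.291×10⁻⁶·0.0367005 ≈ 1.942e-07.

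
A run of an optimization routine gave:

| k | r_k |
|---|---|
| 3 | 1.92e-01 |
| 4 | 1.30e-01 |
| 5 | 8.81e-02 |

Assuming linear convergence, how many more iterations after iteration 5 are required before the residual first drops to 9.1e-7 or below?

Rate ρ ≈ r_5/r_4 = 8.81e-02/1.30e-01 = 0.6777.
After j more steps, r_{5+j} ≈ 8.81e-02·ρ^j; need ρ^j ≤ 9.1e-7/8.81e-02 = 1.03292e-05.
j ≥ ln(1.03292e-05)/ln(0.6777) = -11.4805/-0.38905 = 29.509.
So 30 more iterations are needed.

30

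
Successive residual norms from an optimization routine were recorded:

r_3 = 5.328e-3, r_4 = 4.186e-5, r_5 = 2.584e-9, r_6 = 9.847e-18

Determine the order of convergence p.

Consecutive ratios: r_6/r_5 = 9.847e-18/2.584e-9 = 3.81076e-09, r_5/r_4 = 2.584e-9/4.186e-5 = 6.17296e-05.
p ≈ ln(3.81076e-09)/ln(6.17296e-05) = -19.3854/-9.6927 ≈ 2.00.
So the convergence is quadratic (order 2).

2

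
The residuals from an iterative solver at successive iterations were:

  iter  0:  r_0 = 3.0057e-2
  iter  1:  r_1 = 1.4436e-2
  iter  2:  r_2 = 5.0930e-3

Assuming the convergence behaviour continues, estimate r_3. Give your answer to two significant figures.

First estimate the order: p ≈ ln(r_2/r_1) / ln(r_1/r_0) = ln(5.0930e-3/1.4436e-2)/ln(1.4436e-2/3.0057e-2) = ln(0.352799)/ln(0.480287) ≈ 1.4206.
Then r_3 ≈ r_2·(r_2/r_1)^p = 5.0930e-3·(0.352799)^1.4206 = 5.0930e-3·0.227624 ≈ 0.001159.

1.2e-3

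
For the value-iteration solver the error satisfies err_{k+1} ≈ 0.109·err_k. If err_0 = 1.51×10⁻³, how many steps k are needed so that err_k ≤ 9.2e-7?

After k steps, err_k ≈ 1.51×10⁻³·0.109^k.
Need 0.109^k ≤ 9.2e-7/1.51×10⁻³ = 0.000609272.
k ≥ ln(0.000609272)/ln(0.109) = -7.4032/-2.21641 = 3.340.
Smallest integer k = 4.

4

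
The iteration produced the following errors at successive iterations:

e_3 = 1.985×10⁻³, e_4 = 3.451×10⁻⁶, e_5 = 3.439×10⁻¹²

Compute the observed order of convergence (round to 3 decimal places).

2.175

p ≈ ln(e_5/e_4) / ln(e_4/e_3)
  = ln(3.439×10⁻¹²/3.451×10⁻⁶) / ln(3.451×10⁻⁶/1.985×10⁻³)
  = ln(9.96523e-07) / ln(0.00173854)
  = -13.818994 / -6.354710 ≈ 2.174607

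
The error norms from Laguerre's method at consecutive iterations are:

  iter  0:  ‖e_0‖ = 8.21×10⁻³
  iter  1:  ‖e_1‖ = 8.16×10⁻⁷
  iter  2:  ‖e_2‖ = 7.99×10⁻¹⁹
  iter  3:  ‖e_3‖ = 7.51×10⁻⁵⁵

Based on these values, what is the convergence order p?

Consecutive ratios: ‖e_3‖/‖e_2‖ = 7.51×10⁻⁵⁵/7.99×10⁻¹⁹ = 9.39925e-37, ‖e_2‖/‖e_1‖ = 7.99×10⁻¹⁹/8.16×10⁻⁷ = 9.79167e-13.
p ≈ ln(9.39925e-37)/ln(9.79167e-13) = -82.9550/-27.6521 ≈ 3.00.
So the convergence is cubic (order 3).

3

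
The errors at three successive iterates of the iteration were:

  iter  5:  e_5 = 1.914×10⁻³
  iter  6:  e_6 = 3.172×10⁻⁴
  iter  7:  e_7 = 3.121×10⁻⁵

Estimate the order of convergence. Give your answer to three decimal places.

p ≈ ln(e_7/e_6) / ln(e_6/e_5)
  = ln(3.121×10⁻⁵/3.172×10⁻⁴) / ln(3.172×10⁻⁴/1.914×10⁻³)
  = ln(0.0983922) / ln(0.165726)
  = -2.318794 / -1.797419 ≈ 1.290069

1.290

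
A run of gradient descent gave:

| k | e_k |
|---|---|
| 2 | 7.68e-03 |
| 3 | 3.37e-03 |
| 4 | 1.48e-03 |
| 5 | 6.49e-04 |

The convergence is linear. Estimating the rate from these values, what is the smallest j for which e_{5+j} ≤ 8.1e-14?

28

Rate ρ ≈ e_5/e_4 = 6.49e-04/1.48e-03 = 0.4385.
After j more steps, e_{5+j} ≈ 6.49e-04·ρ^j; need ρ^j ≤ 8.1e-14/6.49e-04 = 1.24807e-10.
j ≥ ln(1.24807e-10)/ln(0.4385) = -22.8043/-0.82440 = 27.662.
So 28 more iterations are needed.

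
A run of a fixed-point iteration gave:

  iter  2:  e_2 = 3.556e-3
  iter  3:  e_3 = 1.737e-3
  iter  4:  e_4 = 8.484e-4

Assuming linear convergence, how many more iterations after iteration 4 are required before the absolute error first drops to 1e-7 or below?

13

Rate ρ ≈ e_4/e_3 = 8.484e-4/1.737e-3 = 0.4884.
After j more steps, e_{4+j} ≈ 8.484e-4·ρ^j; need ρ^j ≤ 1e-7/8.484e-4 = 0.000117869.
j ≥ ln(0.000117869)/ln(0.4884) = -9.0459/-0.71662 = 12.623.
So 13 more iterations are needed.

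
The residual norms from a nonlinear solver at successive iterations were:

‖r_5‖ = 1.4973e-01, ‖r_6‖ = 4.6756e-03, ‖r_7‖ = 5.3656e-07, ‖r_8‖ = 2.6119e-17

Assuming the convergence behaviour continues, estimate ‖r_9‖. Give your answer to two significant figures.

2.7e-44

First estimate the order: p ≈ ln(‖r_8‖/‖r_7‖) / ln(‖r_7‖/‖r_6‖) = ln(2.6119e-17/5.3656e-07)/ln(5.3656e-07/4.6756e-03) = ln(4.86786e-11)/ln(0.000114757) ≈ 2.6173.
Then ‖r_9‖ ≈ ‖r_8‖·(‖r_8‖/‖r_7‖)^p = 2.6119e-17·(4.86786e-11)^2.6173 = 2.6119e-17·1.02016e-27 ≈ 2.665e-44.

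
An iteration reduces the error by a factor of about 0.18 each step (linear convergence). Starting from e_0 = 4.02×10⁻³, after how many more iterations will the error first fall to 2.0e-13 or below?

14

After k steps, e_k ≈ 4.02×10⁻³·0.18^k.
Need 0.18^k ≤ 2.0e-13/4.02×10⁻³ = 4.97512e-11.
k ≥ ln(4.97512e-11)/ln(0.18) = -23.7240/-1.71480 = 13.835.
Smallest integer k = 14.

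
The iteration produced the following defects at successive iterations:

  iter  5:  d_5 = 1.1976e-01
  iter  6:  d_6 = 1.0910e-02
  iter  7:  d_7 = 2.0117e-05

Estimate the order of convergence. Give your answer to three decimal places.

2.628

p ≈ ln(d_7/d_6) / ln(d_6/d_5)
  = ln(2.0117e-05/1.0910e-02) / ln(1.0910e-02/1.1976e-01)
  = ln(0.0018439) / ln(0.0910989)
  = -6.295872 / -2.395810 ≈ 2.627868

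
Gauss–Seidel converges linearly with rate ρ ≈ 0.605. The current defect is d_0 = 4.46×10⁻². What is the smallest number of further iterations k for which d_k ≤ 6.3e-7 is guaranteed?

After k steps, d_k ≈ 4.46×10⁻²·0.605^k.
Need 0.605^k ≤ 6.3e-7/4.46×10⁻² = 1.41256e-05.
k ≥ ln(1.41256e-05)/ln(0.605) = -11.1675/-0.50253 = 22.223.
Smallest integer k = 23.

23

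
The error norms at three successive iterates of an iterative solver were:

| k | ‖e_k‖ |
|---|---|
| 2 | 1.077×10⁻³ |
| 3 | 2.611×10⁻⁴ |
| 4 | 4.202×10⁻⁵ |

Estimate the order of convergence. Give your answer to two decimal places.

p ≈ ln(‖e_4‖/‖e_3‖) / ln(‖e_3‖/‖e_2‖)
  = ln(4.202×10⁻⁵/2.611×10⁻⁴) / ln(2.611×10⁻⁴/1.077×10⁻³)
  = ln(0.160935) / ln(0.242433)
  = -1.82675 / -1.41703 ≈ 1.28914

1.29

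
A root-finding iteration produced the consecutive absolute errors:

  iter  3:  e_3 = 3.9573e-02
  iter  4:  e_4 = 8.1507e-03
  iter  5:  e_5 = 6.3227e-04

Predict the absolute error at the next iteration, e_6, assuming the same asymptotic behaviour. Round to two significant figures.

1.0e-5

First estimate the order: p ≈ ln(e_5/e_4) / ln(e_4/e_3) = ln(6.3227e-04/8.1507e-03)/ln(8.1507e-03/3.9573e-02) = ln(0.0775725)/ln(0.205966) ≈ 1.6180.
Then e_6 ≈ e_5·(e_5/e_4)^p = 6.3227e-04·(0.0775725)^1.6180 = 6.3227e-04·0.0159789 ≈ 1.01e-05.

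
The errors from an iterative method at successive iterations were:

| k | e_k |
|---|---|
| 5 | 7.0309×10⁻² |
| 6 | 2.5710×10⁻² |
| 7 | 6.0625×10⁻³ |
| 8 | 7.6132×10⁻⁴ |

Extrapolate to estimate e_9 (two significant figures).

First estimate the order: p ≈ ln(e_8/e_7) / ln(e_7/e_6) = ln(7.6132×10⁻⁴/6.0625×10⁻³)/ln(6.0625×10⁻³/2.5710×10⁻²) = ln(0.125579)/ln(0.235803) ≈ 1.4361.
Then e_9 ≈ e_8·(e_8/e_7)^p = 7.6132×10⁻⁴·(0.125579)^1.4361 = 7.6132×10⁻⁴·0.0508106 ≈ 3.868e-05.

3.9e-5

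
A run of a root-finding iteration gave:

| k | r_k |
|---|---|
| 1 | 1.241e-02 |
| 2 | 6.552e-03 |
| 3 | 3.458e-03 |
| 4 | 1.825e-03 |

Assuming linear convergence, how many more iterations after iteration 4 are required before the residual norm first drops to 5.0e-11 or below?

Rate ρ ≈ r_4/r_3 = 1.825e-03/3.458e-03 = 0.5278.
After j more steps, r_{4+j} ≈ 1.825e-03·ρ^j; need ρ^j ≤ 5.0e-11/1.825e-03 = 2.73973e-08.
j ≥ ln(2.73973e-08)/ln(0.5278) = -17.4128/-0.63904 = 27.248.
So 28 more iterations are needed.

28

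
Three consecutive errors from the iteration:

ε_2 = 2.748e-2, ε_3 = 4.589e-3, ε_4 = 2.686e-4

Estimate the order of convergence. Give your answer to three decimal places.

1.586

p ≈ ln(ε_4/ε_3) / ln(ε_3/ε_2)
  = ln(2.686e-4/4.589e-3) / ln(4.589e-3/2.748e-2)
  = ln(0.0585313) / ln(0.166994)
  = -2.838194 / -1.789797 ≈ 1.585763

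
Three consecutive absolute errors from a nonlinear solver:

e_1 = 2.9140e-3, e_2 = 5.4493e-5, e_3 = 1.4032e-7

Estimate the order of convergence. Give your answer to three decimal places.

p ≈ ln(e_3/e_2) / ln(e_2/e_1)
  = ln(1.4032e-7/5.4493e-5) / ln(5.4493e-5/2.9140e-3)
  = ln(0.00257501) / ln(0.0187004)
  = -5.961902 / -3.979210 ≈ 1.498263

1.498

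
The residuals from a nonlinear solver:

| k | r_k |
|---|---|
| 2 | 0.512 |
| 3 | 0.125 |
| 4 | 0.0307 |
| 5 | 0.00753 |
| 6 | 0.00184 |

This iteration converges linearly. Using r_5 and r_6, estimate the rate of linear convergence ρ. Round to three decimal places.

ρ ≈ r_6/r_5 = 0.00184/0.00753 = 0.24436

0.244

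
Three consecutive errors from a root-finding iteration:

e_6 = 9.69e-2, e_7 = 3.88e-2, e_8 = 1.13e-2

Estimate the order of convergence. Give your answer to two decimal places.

p ≈ ln(e_8/e_7) / ln(e_7/e_6)
  = ln(1.13e-2/3.88e-2) / ln(3.88e-2/9.69e-2)
  = ln(0.291237) / ln(0.400413)
  = -1.23362 / -0.91526 ≈ 1.34784

1.35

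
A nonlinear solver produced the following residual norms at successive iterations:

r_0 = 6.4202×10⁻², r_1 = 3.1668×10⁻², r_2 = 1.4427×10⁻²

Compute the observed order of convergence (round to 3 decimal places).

1.112

p ≈ ln(r_2/r_1) / ln(r_1/r_0)
  = ln(1.4427×10⁻²/3.1668×10⁻²) / ln(3.1668×10⁻²/6.4202×10⁻²)
  = ln(0.45557) / ln(0.493256)
  = -0.786206 / -0.706727 ≈ 1.112461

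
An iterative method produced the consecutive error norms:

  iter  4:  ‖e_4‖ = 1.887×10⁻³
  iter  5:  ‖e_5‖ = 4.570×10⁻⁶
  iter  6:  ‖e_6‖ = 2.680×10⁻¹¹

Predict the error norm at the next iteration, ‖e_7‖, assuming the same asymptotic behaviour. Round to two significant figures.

First estimate the order: p ≈ ln(‖e_6‖/‖e_5‖) / ln(‖e_5‖/‖e_4‖) = ln(2.680×10⁻¹¹/4.570×10⁻⁶)/ln(4.570×10⁻⁶/1.887×10⁻³) = ln(5.86433e-06)/ln(0.00242183) ≈ 2.0000.
Then ‖e_7‖ ≈ ‖e_6‖·(‖e_6‖/‖e_5‖)^p = 2.680×10⁻¹¹·(5.86433e-06)^2.0000 = 2.680×10⁻¹¹·3.43904e-11 ≈ 9.217e-22.

9.2e-22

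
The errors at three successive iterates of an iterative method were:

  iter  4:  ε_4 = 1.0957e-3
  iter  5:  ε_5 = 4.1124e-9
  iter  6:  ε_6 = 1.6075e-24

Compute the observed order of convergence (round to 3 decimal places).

2.840

p ≈ ln(ε_6/ε_5) / ln(ε_5/ε_4)
  = ln(1.6075e-24/4.1124e-9) / ln(4.1124e-9/1.0957e-3)
  = ln(3.90891e-16) / ln(3.75322e-06)
  = -35.478103 / -12.492896 ≈ 2.839862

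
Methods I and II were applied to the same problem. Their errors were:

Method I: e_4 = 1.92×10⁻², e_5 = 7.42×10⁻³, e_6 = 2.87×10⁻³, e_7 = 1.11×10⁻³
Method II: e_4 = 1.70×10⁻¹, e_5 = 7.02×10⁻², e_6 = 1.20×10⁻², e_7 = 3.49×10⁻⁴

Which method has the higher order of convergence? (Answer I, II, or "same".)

II

Method I: p ≈ ln(1.11×10⁻³/2.87×10⁻³)/ln(2.87×10⁻³/7.42×10⁻³) ≈ 1.00.
Method II: p ≈ ln(3.49×10⁻⁴/1.20×10⁻²)/ln(1.20×10⁻²/7.02×10⁻²) ≈ 2.00.
Method II has the higher order (≈2.0 vs ≈1.0).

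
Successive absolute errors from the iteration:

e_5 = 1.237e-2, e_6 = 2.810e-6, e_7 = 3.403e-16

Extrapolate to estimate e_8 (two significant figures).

3.5e-43

First estimate the order: p ≈ ln(e_7/e_6) / ln(e_6/e_5) = ln(3.403e-16/2.810e-6)/ln(2.810e-6/1.237e-2) = ln(1.21103e-10)/ln(0.000227162) ≈ 2.7217.
Then e_8 ≈ e_7·(e_7/e_6)^p = 3.403e-16·(1.21103e-10)^2.7217 = 3.403e-16·1.0217e-27 ≈ 3.477e-43.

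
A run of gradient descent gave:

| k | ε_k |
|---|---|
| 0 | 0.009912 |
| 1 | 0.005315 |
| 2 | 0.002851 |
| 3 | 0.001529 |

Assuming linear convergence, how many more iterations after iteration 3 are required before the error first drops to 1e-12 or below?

34

Rate ρ ≈ ε_3/ε_2 = 0.001529/0.002851 = 0.5363.
After j more steps, ε_{3+j} ≈ 0.001529·ρ^j; need ρ^j ≤ 1e-12/0.001529 = 6.54022e-10.
j ≥ ln(6.54022e-10)/ln(0.5363) = -21.1479/-0.62306 = 33.942.
So 34 more iterations are needed.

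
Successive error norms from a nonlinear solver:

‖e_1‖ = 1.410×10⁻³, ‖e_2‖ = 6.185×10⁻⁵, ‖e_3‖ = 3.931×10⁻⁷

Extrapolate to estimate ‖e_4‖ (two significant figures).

1.1e-10

First estimate the order: p ≈ ln(‖e_3‖/‖e_2‖) / ln(‖e_2‖/‖e_1‖) = ln(3.931×10⁻⁷/6.185×10⁻⁵)/ln(6.185×10⁻⁵/1.410×10⁻³) = ln(0.0063557)/ln(0.0438652) ≈ 1.6178.
Then ‖e_4‖ ≈ ‖e_3‖·(‖e_3‖/‖e_2‖)^p = 3.931×10⁻⁷·(0.0063557)^1.6178 = 3.931×10⁻⁷·0.000279227 ≈ 1.098e-10.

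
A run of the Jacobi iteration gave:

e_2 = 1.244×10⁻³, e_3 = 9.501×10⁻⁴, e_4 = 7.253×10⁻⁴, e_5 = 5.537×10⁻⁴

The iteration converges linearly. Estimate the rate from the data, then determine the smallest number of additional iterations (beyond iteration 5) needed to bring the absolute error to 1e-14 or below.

92

Rate ρ ≈ e_5/e_4 = 5.537×10⁻⁴/7.253×10⁻⁴ = 0.7634.
After j more steps, e_{5+j} ≈ 5.537×10⁻⁴·ρ^j; need ρ^j ≤ 1e-14/5.537×10⁻⁴ = 1.80603e-11.
j ≥ ln(1.80603e-11)/ln(0.7634) = -24.7373/-0.26997 = 91.630.
So 92 more iterations are needed.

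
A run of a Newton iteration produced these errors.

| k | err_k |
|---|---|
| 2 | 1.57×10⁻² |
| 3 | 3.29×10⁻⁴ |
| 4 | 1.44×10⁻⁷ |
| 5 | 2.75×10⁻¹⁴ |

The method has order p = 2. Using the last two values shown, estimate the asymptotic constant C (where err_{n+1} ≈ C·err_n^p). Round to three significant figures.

C ≈ err_5 / err_4^2
  = 2.75×10⁻¹⁴ / (1.44×10⁻⁷)^2
  = 2.75×10⁻¹⁴ / 2.0736e-14 ≈ 1.3262

1.33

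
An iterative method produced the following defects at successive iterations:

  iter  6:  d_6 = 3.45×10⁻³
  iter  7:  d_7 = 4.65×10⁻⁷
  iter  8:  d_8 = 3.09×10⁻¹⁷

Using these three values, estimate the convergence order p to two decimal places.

p ≈ ln(d_8/d_7) / ln(d_7/d_6)
  = ln(3.09×10⁻¹⁷/4.65×10⁻⁷) / ln(4.65×10⁻⁷/3.45×10⁻³)
  = ln(6.64516e-11) / ln(0.000134783)
  = -23.43455 / -8.91184 ≈ 2.62960

2.63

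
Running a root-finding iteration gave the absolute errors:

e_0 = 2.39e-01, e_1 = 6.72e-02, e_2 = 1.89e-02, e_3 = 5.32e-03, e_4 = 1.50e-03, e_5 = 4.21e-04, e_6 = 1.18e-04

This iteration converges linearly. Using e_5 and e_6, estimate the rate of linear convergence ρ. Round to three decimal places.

ρ ≈ e_6/e_5 = 1.18e-04/4.21e-04 = 0.28029

0.280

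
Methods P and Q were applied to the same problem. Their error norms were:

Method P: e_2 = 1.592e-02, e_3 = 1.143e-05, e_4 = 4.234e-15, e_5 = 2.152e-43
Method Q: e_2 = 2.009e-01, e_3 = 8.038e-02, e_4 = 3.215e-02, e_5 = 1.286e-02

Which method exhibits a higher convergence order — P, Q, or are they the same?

P

Method P: p ≈ ln(2.152e-43/4.234e-15)/ln(4.234e-15/1.143e-05) ≈ 3.00.
Method Q: p ≈ ln(1.286e-02/3.215e-02)/ln(3.215e-02/8.038e-02) ≈ 1.00.
Method P has the higher order (≈3.0 vs ≈1.0).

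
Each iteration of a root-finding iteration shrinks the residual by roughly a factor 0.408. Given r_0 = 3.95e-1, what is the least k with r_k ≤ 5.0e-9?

After k steps, r_k ≈ 3.95e-1·0.408^k.
Need 0.408^k ≤ 5.0e-9/3.95e-1 = 1.26582e-08.
k ≥ ln(1.26582e-08)/ln(0.408) = -18.1850/-0.89649 = 20.285.
Smallest integer k = 21.

21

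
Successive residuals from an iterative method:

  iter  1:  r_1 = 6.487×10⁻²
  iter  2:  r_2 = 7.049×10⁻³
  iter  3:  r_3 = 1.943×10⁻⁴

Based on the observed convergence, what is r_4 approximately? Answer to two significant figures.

5.8e-7

First estimate the order: p ≈ ln(r_3/r_2) / ln(r_2/r_1) = ln(1.943×10⁻⁴/7.049×10⁻³)/ln(7.049×10⁻³/6.487×10⁻²) = ln(0.0275642)/ln(0.108663) ≈ 1.6180.
Then r_4 ≈ r_3·(r_3/r_2)^p = 1.943×10⁻⁴·(0.0275642)^1.6180 = 1.943×10⁻⁴·0.00299557 ≈ 5.82e-07.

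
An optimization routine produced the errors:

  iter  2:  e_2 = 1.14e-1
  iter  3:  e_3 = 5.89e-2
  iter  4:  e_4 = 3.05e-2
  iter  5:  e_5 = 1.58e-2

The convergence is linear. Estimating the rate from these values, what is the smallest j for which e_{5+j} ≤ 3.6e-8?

20

Rate ρ ≈ e_5/e_4 = 1.58e-2/3.05e-2 = 0.5180.
After j more steps, e_{5+j} ≈ 1.58e-2·ρ^j; need ρ^j ≤ 3.6e-8/1.58e-2 = 2.27848e-06.
j ≥ ln(2.27848e-06)/ln(0.5180) = -12.9920/-0.65778 = 19.751.
So 20 more iterations are needed.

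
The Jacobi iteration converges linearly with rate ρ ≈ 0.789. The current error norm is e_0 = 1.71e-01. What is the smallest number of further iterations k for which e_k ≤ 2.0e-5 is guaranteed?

39

After k steps, e_k ≈ 1.71e-01·0.789^k.
Need 0.789^k ≤ 2.0e-5/1.71e-01 = 0.000116959.
k ≥ ln(0.000116959)/ln(0.789) = -9.0537/-0.23699 = 38.203.
Smallest integer k = 39.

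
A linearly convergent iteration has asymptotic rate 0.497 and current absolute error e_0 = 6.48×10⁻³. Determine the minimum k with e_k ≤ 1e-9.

23

After k steps, e_k ≈ 6.48×10⁻³·0.497^k.
Need 0.497^k ≤ 1e-9/6.48×10⁻³ = 1.54321e-07.
k ≥ ln(1.54321e-07)/ln(0.497) = -15.6842/-0.69917 = 22.433.
Smallest integer k = 23.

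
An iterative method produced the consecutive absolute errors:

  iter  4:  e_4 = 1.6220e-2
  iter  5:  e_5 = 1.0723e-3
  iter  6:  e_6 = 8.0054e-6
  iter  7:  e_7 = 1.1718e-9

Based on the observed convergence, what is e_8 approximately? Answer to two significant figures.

1.4e-16

First estimate the order: p ≈ ln(e_7/e_6) / ln(e_6/e_5) = ln(1.1718e-9/8.0054e-6)/ln(8.0054e-6/1.0723e-3) = ln(0.000146376)/ln(0.00746563) ≈ 1.8028.
Then e_8 ≈ e_7·(e_7/e_6)^p = 1.1718e-9·(0.000146376)^1.8028 = 1.1718e-9·1.22211e-07 ≈ 1.432e-16.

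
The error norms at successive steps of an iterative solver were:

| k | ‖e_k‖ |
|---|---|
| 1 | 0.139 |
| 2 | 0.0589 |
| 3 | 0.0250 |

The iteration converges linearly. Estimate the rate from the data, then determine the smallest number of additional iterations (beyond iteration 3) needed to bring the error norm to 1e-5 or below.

10

Rate ρ ≈ ‖e_3‖/‖e_2‖ = 0.0250/0.0589 = 0.4244.
After j more steps, ‖e_{3+j}‖ ≈ 0.0250·ρ^j; need ρ^j ≤ 1e-5/0.0250 = 0.0004.
j ≥ ln(0.0004)/ln(0.4244) = -7.8240/-0.85708 = 9.129.
So 10 more iterations are needed.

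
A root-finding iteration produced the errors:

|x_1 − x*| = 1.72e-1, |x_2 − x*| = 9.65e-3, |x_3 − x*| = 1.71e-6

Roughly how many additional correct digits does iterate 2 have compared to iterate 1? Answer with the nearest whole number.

1

Digits gained ≈ log₁₀(|x_1 − x*|/|x_2 − x*|) = log₁₀(1.72e-1/9.65e-3) = log₁₀(17.8238) ≈ 1.251.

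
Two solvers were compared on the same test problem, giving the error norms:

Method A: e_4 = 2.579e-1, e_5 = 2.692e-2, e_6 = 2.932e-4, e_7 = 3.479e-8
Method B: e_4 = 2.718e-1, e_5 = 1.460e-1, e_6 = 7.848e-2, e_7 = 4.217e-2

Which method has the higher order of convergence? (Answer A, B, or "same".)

A

Method A: p ≈ ln(3.479e-8/2.932e-4)/ln(2.932e-4/2.692e-2) ≈ 2.00.
Method B: p ≈ ln(4.217e-2/7.848e-2)/ln(7.848e-2/1.460e-1) ≈ 1.00.
Method A has the higher order (≈2.0 vs ≈1.0).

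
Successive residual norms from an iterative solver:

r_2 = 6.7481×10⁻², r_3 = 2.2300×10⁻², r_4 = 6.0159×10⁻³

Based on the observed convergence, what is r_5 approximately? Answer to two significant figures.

First estimate the order: p ≈ ln(r_4/r_3) / ln(r_3/r_2) = ln(6.0159×10⁻³/2.2300×10⁻²)/ln(2.2300×10⁻²/6.7481×10⁻²) = ln(0.269771)/ln(0.330463) ≈ 1.1833.
Then r_5 ≈ r_4·(r_4/r_3)^p = 6.0159×10⁻³·(0.269771)^1.1833 = 6.0159×10⁻³·0.212176 ≈ 0.001276.

1.3e-3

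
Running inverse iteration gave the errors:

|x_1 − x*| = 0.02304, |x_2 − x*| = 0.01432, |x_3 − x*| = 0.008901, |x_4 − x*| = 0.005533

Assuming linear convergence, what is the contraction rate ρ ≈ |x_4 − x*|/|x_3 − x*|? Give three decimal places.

0.622

ρ ≈ |x_4 − x*|/|x_3 − x*| = 0.005533/0.008901 = 0.62162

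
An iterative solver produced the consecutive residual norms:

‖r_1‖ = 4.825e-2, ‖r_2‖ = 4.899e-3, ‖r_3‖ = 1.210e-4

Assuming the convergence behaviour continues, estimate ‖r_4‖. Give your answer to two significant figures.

First estimate the order: p ≈ ln(‖r_3‖/‖r_2‖) / ln(‖r_2‖/‖r_1‖) = ln(1.210e-4/4.899e-3)/ln(4.899e-3/4.825e-2) = ln(0.0246989)/ln(0.101534) ≈ 1.6180.
Then ‖r_4‖ ≈ ‖r_3‖·(‖r_3‖/‖r_2‖)^p = 1.210e-4·(0.0246989)^1.6180 = 1.210e-4·0.00250814 ≈ 3.035e-07.

3.0e-7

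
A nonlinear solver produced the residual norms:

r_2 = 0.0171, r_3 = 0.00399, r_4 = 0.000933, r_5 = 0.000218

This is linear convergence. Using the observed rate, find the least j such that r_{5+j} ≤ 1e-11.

Rate ρ ≈ r_5/r_4 = 0.000218/0.000933 = 0.2337.
After j more steps, r_{5+j} ≈ 0.000218·ρ^j; need ρ^j ≤ 1e-11/0.000218 = 4.58716e-08.
j ≥ ln(4.58716e-08)/ln(0.2337) = -16.8974/-1.45372 = 11.624.
So 12 more iterations are needed.

12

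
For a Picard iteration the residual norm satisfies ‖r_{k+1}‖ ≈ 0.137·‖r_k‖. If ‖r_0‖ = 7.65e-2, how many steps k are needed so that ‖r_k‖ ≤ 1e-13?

14

After k steps, ‖r_k‖ ≈ 7.65e-2·0.137^k.
Need 0.137^k ≤ 1e-13/7.65e-2 = 1.30719e-12.
k ≥ ln(1.30719e-12)/ln(0.137) = -27.3631/-1.98777 = 13.766.
Smallest integer k = 14.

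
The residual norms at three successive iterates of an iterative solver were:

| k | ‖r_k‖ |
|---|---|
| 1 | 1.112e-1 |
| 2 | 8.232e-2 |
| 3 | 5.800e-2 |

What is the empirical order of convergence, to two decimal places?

1.16

p ≈ ln(‖r_3‖/‖r_2‖) / ln(‖r_2‖/‖r_1‖)
  = ln(5.800e-2/8.232e-2) / ln(8.232e-2/1.112e-1)
  = ln(0.704568) / ln(0.740288)
  = -0.35017 / -0.30072 ≈ 1.16444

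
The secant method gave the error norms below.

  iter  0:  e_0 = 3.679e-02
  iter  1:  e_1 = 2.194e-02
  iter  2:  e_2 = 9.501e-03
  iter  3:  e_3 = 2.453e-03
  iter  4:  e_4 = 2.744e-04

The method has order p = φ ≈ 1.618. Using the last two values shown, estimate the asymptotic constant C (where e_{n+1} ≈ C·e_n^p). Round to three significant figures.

C ≈ e_4 / e_3^1.618
  = 2.744e-04 / (2.453e-03)^1.618
  = 2.744e-04 / 5.97765e-05 ≈ 4.5904

4.59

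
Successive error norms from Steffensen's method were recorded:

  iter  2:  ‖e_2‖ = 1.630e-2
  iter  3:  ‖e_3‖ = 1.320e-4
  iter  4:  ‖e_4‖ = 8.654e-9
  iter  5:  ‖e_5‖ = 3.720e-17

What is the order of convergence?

Consecutive ratios: ‖e_5‖/‖e_4‖ = 3.720e-17/8.654e-9 = 4.29859e-09, ‖e_4‖/‖e_3‖ = 8.654e-9/1.320e-4 = 6.55606e-05.
p ≈ ln(4.29859e-09)/ln(6.55606e-05) = -19.2650/-9.6325 ≈ 2.00.
So the convergence is quadratic (order 2).

2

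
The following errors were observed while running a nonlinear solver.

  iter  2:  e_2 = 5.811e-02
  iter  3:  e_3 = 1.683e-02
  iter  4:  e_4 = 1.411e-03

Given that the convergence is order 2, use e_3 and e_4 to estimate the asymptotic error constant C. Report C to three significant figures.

4.98

C ≈ e_4 / e_3^2
  = 1.411e-03 / (1.683e-02)^2
  = 1.411e-03 / 0.000283249 ≈ 4.9815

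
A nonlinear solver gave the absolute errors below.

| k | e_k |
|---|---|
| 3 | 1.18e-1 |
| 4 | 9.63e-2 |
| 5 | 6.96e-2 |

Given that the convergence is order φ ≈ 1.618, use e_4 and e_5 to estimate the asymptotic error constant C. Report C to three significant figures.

C ≈ e_5 / e_4^1.618
  = 6.96e-2 / (9.63e-2)^1.618
  = 6.96e-2 / 0.0226729 ≈ 3.0697

3.07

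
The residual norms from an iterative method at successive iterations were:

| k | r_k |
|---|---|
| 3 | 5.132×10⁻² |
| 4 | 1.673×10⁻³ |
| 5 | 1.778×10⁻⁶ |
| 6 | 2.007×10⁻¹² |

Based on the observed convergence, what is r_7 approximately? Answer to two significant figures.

2.6e-24

First estimate the order: p ≈ ln(r_6/r_5) / ln(r_5/r_4) = ln(2.007×10⁻¹²/1.778×10⁻⁶)/ln(1.778×10⁻⁶/1.673×10⁻³) = ln(1.1288e-06)/ln(0.00106276) ≈ 2.0001.
Then r_7 ≈ r_6·(r_6/r_5)^p = 2.007×10⁻¹²·(1.1288e-06)^2.0001 = 2.007×10⁻¹²·1.27245e-12 ≈ 2.554e-24.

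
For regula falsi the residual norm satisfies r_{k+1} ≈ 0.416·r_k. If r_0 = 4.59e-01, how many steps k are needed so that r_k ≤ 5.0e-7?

After k steps, r_k ≈ 4.59e-01·0.416^k.
Need 0.416^k ≤ 5.0e-7/4.59e-01 = 1.08932e-06.
k ≥ ln(1.08932e-06)/ln(0.416) = -13.7300/-0.87707 = 15.654.
Smallest integer k = 16.

16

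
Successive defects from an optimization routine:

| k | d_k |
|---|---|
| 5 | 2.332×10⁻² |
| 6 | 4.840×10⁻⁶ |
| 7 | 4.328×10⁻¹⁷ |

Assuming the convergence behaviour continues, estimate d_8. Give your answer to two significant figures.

First estimate the order: p ≈ ln(d_7/d_6) / ln(d_6/d_5) = ln(4.328×10⁻¹⁷/4.840×10⁻⁶)/ln(4.840×10⁻⁶/2.332×10⁻²) = ln(8.94215e-12)/ln(0.000207547) ≈ 3.0000.
Then d_8 ≈ d_7·(d_7/d_6)^p = 4.328×10⁻¹⁷·(8.94215e-12)^3.0000 = 4.328×10⁻¹⁷·7.15033e-34 ≈ 3.095e-50.

3.1e-50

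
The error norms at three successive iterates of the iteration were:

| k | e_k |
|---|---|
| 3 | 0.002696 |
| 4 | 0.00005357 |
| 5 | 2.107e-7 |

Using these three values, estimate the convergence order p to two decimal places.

1.41

p ≈ ln(e_5/e_4) / ln(e_4/e_3)
  = ln(2.107e-7/0.00005357) / ln(0.00005357/0.002696)
  = ln(0.00393317) / ln(0.0198702)
  = -5.53831 / -3.91853 ≈ 1.41336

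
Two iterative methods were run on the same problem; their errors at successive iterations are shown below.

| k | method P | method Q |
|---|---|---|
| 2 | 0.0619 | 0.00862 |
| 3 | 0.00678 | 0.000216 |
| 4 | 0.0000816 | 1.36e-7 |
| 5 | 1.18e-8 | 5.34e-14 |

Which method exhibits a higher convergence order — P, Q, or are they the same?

same

Method P: p ≈ ln(1.18e-8/0.0000816)/ln(0.0000816/0.00678) ≈ 2.00.
Method Q: p ≈ ln(5.34e-14/1.36e-7)/ln(1.36e-7/0.000216) ≈ 2.00.
Both orders ≈ 2.0 — effectively the same.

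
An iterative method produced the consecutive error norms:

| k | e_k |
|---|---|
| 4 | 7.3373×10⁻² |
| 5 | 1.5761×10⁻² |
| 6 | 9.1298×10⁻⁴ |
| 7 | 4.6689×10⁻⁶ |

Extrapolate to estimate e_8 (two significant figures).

First estimate the order: p ≈ ln(e_7/e_6) / ln(e_6/e_5) = ln(4.6689×10⁻⁶/9.1298×10⁻⁴)/ln(9.1298×10⁻⁴/1.5761×10⁻²) = ln(0.00511391)/ln(0.0579265) ≈ 1.8521.
Then e_8 ≈ e_7·(e_7/e_6)^p = 4.6689×10⁻⁶·(0.00511391)^1.8521 = 4.6689×10⁻⁶·5.70665e-05 ≈ 2.664e-10.

2.7e-10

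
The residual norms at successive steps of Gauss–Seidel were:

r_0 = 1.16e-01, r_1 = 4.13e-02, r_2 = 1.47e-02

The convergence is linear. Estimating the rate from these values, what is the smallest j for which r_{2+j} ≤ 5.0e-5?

6

Rate ρ ≈ r_2/r_1 = 1.47e-02/4.13e-02 = 0.3559.
After j more steps, r_{2+j} ≈ 1.47e-02·ρ^j; need ρ^j ≤ 5.0e-5/1.47e-02 = 0.00340136.
j ≥ ln(0.00340136)/ln(0.3559) = -5.6836/-1.03311 = 5.501.
So 6 more iterations are needed.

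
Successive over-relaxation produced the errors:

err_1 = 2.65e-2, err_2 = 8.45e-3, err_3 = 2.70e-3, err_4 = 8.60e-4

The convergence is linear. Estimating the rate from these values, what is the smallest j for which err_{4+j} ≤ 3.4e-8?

Rate ρ ≈ err_4/err_3 = 8.60e-4/2.70e-3 = 0.3185.
After j more steps, err_{4+j} ≈ 8.60e-4·ρ^j; need ρ^j ≤ 3.4e-8/8.60e-4 = 3.95349e-05.
j ≥ ln(3.95349e-05)/ln(0.3185) = -10.1383/-1.14413 = 8.861.
So 9 more iterations are needed.

9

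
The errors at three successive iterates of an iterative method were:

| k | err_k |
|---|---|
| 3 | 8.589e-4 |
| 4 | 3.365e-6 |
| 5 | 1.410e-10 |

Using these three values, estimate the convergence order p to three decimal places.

1.819

p ≈ ln(err_5/err_4) / ln(err_4/err_3)
  = ln(1.410e-10/3.365e-6) / ln(3.365e-6/8.589e-4)
  = ln(4.19019e-05) / ln(0.0039178)
  = -10.080179 / -5.542225 ≈ 1.818796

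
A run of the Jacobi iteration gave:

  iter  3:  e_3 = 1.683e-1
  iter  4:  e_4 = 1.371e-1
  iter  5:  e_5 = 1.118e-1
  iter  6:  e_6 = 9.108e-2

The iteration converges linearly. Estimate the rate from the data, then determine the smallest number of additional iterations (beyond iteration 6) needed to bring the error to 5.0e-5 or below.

Rate ρ ≈ e_6/e_5 = 9.108e-2/1.118e-1 = 0.8147.
After j more steps, e_{6+j} ≈ 9.108e-2·ρ^j; need ρ^j ≤ 5.0e-5/9.108e-2 = 0.000548968.
j ≥ ln(0.000548968)/ln(0.8147) = -7.5075/-0.20494 = 36.633.
So 37 more iterations are needed.

37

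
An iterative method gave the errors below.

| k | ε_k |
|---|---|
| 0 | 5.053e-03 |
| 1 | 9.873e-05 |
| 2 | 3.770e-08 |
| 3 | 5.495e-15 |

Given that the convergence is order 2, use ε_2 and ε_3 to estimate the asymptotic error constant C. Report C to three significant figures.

C ≈ ε_3 / ε_2^2
  = 5.495e-15 / (3.770e-08)^2
  = 5.495e-15 / 1.42129e-15 ≈ 3.8662

3.87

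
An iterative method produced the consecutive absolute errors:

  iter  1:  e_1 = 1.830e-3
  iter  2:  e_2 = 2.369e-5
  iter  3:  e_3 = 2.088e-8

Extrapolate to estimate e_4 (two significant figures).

First estimate the order: p ≈ ln(e_3/e_2) / ln(e_2/e_1) = ln(2.088e-8/2.369e-5)/ln(2.369e-5/1.830e-3) = ln(0.000881385)/ln(0.0129454) ≈ 1.6181.
Then e_4 ≈ e_3·(e_3/e_2)^p = 2.088e-8·(0.000881385)^1.6181 = 2.088e-8·1.14018e-05 ≈ 2.381e-13.

2.4e-13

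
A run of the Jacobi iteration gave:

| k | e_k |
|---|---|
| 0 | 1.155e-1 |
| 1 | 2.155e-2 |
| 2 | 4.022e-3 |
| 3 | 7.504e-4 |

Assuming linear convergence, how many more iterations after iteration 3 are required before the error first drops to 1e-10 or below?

10

Rate ρ ≈ e_3/e_2 = 7.504e-4/4.022e-3 = 0.1866.
After j more steps, e_{3+j} ≈ 7.504e-4·ρ^j; need ρ^j ≤ 1e-10/7.504e-4 = 1.33262e-07.
j ≥ ln(1.33262e-07)/ln(0.1866) = -15.8309/-1.67879 = 9.430.
So 10 more iterations are needed.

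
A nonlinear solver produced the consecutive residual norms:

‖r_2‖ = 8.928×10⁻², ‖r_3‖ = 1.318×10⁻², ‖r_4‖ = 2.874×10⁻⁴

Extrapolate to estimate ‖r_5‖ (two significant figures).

First estimate the order: p ≈ ln(‖r_4‖/‖r_3‖) / ln(‖r_3‖/‖r_2‖) = ln(2.874×10⁻⁴/1.318×10⁻²)/ln(1.318×10⁻²/8.928×10⁻²) = ln(0.0218058)/ln(0.147625) ≈ 1.9997.
Then ‖r_5‖ ≈ ‖r_4‖·(‖r_4‖/‖r_3‖)^p = 2.874×10⁻⁴·(0.0218058)^1.9997 = 2.874×10⁻⁴·0.000476039 ≈ 1.368e-07.

1.4e-7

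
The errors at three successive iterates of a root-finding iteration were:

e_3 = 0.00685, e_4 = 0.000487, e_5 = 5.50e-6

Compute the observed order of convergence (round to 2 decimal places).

1.70

p ≈ ln(e_5/e_4) / ln(e_4/e_3)
  = ln(5.50e-6/0.000487) / ln(0.000487/0.00685)
  = ln(0.0112936) / ln(0.0710949)
  = -4.48352 / -2.64374 ≈ 1.69590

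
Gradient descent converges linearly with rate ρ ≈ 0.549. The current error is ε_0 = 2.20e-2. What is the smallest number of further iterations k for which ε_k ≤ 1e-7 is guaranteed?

21

After k steps, ε_k ≈ 2.20e-2·0.549^k.
Need 0.549^k ≤ 1e-7/2.20e-2 = 4.54545e-06.
k ≥ ln(4.54545e-06)/ln(0.549) = -12.3014/-0.59966 = 20.514.
Smallest integer k = 21.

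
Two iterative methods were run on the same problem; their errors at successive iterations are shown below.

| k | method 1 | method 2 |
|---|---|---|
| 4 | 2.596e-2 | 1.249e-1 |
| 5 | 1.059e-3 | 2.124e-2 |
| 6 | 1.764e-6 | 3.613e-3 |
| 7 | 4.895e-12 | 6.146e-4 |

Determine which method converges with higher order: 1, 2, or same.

Method 1: p ≈ ln(4.895e-12/1.764e-6)/ln(1.764e-6/1.059e-3) ≈ 2.00.
Method 2: p ≈ ln(6.146e-4/3.613e-3)/ln(3.613e-3/2.124e-2) ≈ 1.00.
Method 1 has the higher order (≈2.0 vs ≈1.0).

1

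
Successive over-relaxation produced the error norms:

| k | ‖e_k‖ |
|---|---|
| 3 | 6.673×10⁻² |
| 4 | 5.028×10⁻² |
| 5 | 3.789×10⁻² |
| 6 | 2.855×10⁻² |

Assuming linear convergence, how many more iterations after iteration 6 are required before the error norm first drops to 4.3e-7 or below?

40

Rate ρ ≈ ‖e_6‖/‖e_5‖ = 2.855×10⁻²/3.789×10⁻² = 0.7535.
After j more steps, ‖e_{6+j}‖ ≈ 2.855×10⁻²·ρ^j; need ρ^j ≤ 4.3e-7/2.855×10⁻² = 1.50613e-05.
j ≥ ln(1.50613e-05)/ln(0.7535) = -11.1034/-0.28303 = 39.230.
So 40 more iterations are needed.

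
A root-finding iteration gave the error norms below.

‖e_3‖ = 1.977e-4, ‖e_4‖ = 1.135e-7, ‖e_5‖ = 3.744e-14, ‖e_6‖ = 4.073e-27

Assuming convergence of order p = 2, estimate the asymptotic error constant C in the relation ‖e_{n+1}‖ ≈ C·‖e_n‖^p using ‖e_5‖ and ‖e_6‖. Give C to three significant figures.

C ≈ ‖e_6‖ / ‖e_5‖^2
  = 4.073e-27 / (3.744e-14)^2
  = 4.073e-27 / 1.40175e-27 ≈ 2.9056

2.91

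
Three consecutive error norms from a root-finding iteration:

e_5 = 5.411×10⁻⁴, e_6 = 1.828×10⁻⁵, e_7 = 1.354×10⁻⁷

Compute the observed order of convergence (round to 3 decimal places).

p ≈ ln(e_7/e_6) / ln(e_6/e_5)
  = ln(1.354×10⁻⁷/1.828×10⁻⁵) / ln(1.828×10⁻⁵/5.411×10⁻⁴)
  = ln(0.007407) / ln(0.033783)
  = -4.905330 / -3.387798 ≈ 1.447941

1.448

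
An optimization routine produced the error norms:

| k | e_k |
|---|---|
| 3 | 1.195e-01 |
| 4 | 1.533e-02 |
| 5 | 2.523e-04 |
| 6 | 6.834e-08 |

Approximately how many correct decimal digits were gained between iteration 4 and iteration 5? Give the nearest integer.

2

Digits gained ≈ log₁₀(e_4/e_5) = log₁₀(1.533e-02/2.523e-04) = log₁₀(60.761) ≈ 1.784.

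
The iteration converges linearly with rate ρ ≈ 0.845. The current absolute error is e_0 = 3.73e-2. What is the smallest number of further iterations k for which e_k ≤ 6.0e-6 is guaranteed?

After k steps, e_k ≈ 3.73e-2·0.845^k.
Need 0.845^k ≤ 6.0e-6/3.73e-2 = 0.000160858.
k ≥ ln(0.000160858)/ln(0.845) = -8.7350/-0.16842 = 51.864.
Smallest integer k = 52.

52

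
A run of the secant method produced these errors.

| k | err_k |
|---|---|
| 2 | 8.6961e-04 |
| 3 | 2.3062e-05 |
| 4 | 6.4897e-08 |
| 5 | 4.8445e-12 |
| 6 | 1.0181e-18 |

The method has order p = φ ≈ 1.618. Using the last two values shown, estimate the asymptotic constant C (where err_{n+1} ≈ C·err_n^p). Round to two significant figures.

2.1

C ≈ err_6 / err_5^1.618
  = 1.0181e-18 / (4.8445e-12)^1.618
  = 1.0181e-18 / 4.9287e-19 ≈ 2.0657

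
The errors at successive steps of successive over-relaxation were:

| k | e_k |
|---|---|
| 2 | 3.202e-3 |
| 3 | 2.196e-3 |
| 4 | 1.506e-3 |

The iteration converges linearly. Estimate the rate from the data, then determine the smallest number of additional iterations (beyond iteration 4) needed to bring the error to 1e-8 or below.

Rate ρ ≈ e_4/e_3 = 1.506e-3/2.196e-3 = 0.6858.
After j more steps, e_{4+j} ≈ 1.506e-3·ρ^j; need ρ^j ≤ 1e-8/1.506e-3 = 6.64011e-06.
j ≥ ln(6.64011e-06)/ln(0.6858) = -11.9224/-0.37717 = 31.610.
So 32 more iterations are needed.

32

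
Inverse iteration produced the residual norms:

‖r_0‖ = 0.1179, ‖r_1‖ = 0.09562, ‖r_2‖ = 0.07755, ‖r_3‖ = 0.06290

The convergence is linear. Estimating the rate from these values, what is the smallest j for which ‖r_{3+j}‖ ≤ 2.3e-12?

Rate ρ ≈ ‖r_3‖/‖r_2‖ = 0.06290/0.07755 = 0.8111.
After j more steps, ‖r_{3+j}‖ ≈ 0.06290·ρ^j; need ρ^j ≤ 2.3e-12/0.06290 = 3.6566e-11.
j ≥ ln(3.6566e-11)/ln(0.8111) = -24.0319/-0.20936 = 114.787.
So 115 more iterations are needed.

115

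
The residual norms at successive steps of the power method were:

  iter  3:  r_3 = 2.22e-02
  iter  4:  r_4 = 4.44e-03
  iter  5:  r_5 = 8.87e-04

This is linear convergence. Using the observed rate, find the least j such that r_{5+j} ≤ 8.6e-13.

13

Rate ρ ≈ r_5/r_4 = 8.87e-04/4.44e-03 = 0.1998.
After j more steps, r_{5+j} ≈ 8.87e-04·ρ^j; need ρ^j ≤ 8.6e-13/8.87e-04 = 9.6956e-10.
j ≥ ln(9.6956e-10)/ln(0.1998) = -20.7542/-1.61044 = 12.887.
So 13 more iterations are needed.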